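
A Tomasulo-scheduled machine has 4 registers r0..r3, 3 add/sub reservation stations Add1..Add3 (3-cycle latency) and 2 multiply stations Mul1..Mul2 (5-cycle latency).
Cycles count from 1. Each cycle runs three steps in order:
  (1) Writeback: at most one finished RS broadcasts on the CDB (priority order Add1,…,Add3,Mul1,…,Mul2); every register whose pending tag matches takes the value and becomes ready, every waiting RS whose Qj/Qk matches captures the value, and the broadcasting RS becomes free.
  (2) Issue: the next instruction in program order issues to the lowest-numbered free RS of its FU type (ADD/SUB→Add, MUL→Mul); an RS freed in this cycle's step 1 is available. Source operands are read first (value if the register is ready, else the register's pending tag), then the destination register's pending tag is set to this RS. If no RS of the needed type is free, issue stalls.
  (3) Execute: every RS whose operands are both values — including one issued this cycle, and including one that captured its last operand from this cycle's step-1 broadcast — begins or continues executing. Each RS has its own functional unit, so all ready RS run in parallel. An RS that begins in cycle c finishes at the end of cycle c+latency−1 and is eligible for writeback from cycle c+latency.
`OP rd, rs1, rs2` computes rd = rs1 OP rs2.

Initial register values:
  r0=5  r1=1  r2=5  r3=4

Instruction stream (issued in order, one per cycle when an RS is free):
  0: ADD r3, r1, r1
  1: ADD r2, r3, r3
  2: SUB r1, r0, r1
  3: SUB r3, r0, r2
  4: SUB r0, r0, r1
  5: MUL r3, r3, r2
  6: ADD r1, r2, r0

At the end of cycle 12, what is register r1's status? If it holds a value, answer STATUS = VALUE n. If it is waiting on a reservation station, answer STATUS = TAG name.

STATUS = VALUE 5

  c1: issue ADD r3<-Add1  regs: r0:5,r1:1,r2:5,r3:Add1
  c2: issue ADD r2<-Add2  regs: r0:5,r1:1,r2:Add2,r3:Add1
  c3: issue SUB r1<-Add3  regs: r0:5,r1:Add3,r2:Add2,r3:Add1
  c4: CDB Add1=2; issue SUB r3<-Add1  regs: r0:5,r1:Add3,r2:Add2,r3:Add1
  c5: stall  regs: r0:5,r1:Add3,r2:Add2,r3:Add1
  c6: CDB Add3=4; issue SUB r0<-Add3  regs: r0:Add3,r1:4,r2:Add2,r3:Add1
  c7: CDB Add2=4; issue MUL r3<-Mul1  regs: r0:Add3,r1:4,r2:4,r3:Mul1
  c8: issue ADD r1<-Add2  regs: r0:Add3,r1:Add2,r2:4,r3:Mul1
  c9: CDB Add3=1  regs: r0:1,r1:Add2,r2:4,r3:Mul1
  c10: CDB Add1=1  regs: r0:1,r1:Add2,r2:4,r3:Mul1
  c11: -  regs: r0:1,r1:Add2,r2:4,r3:Mul1
  c12: CDB Add2=5  regs: r0:1,r1:5,r2:4,r3:Mul1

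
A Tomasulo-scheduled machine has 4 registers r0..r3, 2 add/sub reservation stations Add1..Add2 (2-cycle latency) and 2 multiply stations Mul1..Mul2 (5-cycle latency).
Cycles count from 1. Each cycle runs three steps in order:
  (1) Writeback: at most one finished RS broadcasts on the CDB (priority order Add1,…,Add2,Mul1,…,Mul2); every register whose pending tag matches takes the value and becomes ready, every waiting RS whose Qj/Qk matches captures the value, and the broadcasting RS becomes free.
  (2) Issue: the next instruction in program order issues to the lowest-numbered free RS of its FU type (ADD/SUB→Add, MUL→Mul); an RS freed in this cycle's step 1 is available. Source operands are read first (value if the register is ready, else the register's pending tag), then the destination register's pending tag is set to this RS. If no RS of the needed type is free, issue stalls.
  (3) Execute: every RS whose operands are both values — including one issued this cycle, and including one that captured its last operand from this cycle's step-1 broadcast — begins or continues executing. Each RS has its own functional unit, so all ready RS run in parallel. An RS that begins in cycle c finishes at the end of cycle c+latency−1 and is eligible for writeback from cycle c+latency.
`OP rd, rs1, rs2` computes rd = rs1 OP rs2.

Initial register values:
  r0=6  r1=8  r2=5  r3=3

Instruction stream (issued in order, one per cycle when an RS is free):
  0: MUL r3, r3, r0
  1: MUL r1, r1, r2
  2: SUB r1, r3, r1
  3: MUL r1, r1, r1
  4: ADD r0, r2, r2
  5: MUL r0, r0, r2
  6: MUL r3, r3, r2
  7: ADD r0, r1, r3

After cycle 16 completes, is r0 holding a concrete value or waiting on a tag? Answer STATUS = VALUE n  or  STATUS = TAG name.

STATUS = TAG Add1

  c1: issue MUL r3<-Mul1  regs: r0:6,r1:8,r2:5,r3:Mul1
  c2: issue MUL r1<-Mul2  regs: r0:6,r1:Mul2,r2:5,r3:Mul1
  c3: issue SUB r1<-Add1  regs: r0:6,r1:Add1,r2:5,r3:Mul1
  c4: stall  regs: r0:6,r1:Add1,r2:5,r3:Mul1
  c5: stall  regs: r0:6,r1:Add1,r2:5,r3:Mul1
  c6: CDB Mul1=18; issue MUL r1<-Mul1  regs: r0:6,r1:Mul1,r2:5,r3:18
  c7: CDB Mul2=40; issue ADD r0<-Add2  regs: r0:Add2,r1:Mul1,r2:5,r3:18
  c8: issue MUL r0<-Mul2  regs: r0:Mul2,r1:Mul1,r2:5,r3:18
  c9: CDB Add1=-22; stall  regs: r0:Mul2,r1:Mul1,r2:5,r3:18
  c10: CDB Add2=10; stall  regs: r0:Mul2,r1:Mul1,r2:5,r3:18
  c11: stall  regs: r0:Mul2,r1:Mul1,r2:5,r3:18
  c12: stall  regs: r0:Mul2,r1:Mul1,r2:5,r3:18
  c13: stall  regs: r0:Mul2,r1:Mul1,r2:5,r3:18
  c14: CDB Mul1=484; issue MUL r3<-Mul1  regs: r0:Mul2,r1:484,r2:5,r3:Mul1
  c15: CDB Mul2=50; issue ADD r0<-Add1  regs: r0:Add1,r1:484,r2:5,r3:Mul1
  c16: -  regs: r0:Add1,r1:484,r2:5,r3:Mul1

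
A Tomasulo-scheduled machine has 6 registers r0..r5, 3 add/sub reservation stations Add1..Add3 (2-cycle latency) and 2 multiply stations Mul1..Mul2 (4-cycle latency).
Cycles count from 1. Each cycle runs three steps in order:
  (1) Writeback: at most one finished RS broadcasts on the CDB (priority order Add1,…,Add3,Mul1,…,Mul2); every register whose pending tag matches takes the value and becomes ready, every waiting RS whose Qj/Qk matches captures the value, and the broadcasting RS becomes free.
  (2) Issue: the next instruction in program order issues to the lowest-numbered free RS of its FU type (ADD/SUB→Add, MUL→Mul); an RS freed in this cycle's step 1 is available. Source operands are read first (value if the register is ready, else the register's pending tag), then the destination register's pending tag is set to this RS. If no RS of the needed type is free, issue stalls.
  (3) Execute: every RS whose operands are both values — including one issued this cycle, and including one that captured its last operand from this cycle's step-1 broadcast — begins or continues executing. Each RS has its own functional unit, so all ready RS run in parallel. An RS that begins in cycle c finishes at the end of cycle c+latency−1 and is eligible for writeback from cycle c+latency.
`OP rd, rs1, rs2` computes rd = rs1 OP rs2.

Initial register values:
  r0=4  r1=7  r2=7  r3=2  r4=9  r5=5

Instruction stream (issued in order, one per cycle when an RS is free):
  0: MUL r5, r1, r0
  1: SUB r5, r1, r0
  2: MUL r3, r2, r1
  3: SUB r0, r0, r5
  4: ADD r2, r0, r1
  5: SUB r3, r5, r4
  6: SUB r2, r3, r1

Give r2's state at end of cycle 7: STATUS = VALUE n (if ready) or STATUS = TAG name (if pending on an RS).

  c1: issue MUL r5<-Mul1  regs: r0:4,r1:7,r2:7,r3:2,r4:9,r5:Mul1
  c2: issue SUB r5<-Add1  regs: r0:4,r1:7,r2:7,r3:2,r4:9,r5:Add1
  c3: issue MUL r3<-Mul2  regs: r0:4,r1:7,r2:7,r3:Mul2,r4:9,r5:Add1
  c4: CDB Add1=3; issue SUB r0<-Add1  regs: r0:Add1,r1:7,r2:7,r3:Mul2,r4:9,r5:3
  c5: CDB Mul1=28; issue ADD r2<-Add2  regs: r0:Add1,r1:7,r2:Add2,r3:Mul2,r4:9,r5:3
  c6: CDB Add1=1; issue SUB r3<-Add1  regs: r0:1,r1:7,r2:Add2,r3:Add1,r4:9,r5:3
  c7: CDB Mul2=49; issue SUB r2<-Add3  regs: r0:1,r1:7,r2:Add3,r3:Add1,r4:9,r5:3

STATUS = TAG Add3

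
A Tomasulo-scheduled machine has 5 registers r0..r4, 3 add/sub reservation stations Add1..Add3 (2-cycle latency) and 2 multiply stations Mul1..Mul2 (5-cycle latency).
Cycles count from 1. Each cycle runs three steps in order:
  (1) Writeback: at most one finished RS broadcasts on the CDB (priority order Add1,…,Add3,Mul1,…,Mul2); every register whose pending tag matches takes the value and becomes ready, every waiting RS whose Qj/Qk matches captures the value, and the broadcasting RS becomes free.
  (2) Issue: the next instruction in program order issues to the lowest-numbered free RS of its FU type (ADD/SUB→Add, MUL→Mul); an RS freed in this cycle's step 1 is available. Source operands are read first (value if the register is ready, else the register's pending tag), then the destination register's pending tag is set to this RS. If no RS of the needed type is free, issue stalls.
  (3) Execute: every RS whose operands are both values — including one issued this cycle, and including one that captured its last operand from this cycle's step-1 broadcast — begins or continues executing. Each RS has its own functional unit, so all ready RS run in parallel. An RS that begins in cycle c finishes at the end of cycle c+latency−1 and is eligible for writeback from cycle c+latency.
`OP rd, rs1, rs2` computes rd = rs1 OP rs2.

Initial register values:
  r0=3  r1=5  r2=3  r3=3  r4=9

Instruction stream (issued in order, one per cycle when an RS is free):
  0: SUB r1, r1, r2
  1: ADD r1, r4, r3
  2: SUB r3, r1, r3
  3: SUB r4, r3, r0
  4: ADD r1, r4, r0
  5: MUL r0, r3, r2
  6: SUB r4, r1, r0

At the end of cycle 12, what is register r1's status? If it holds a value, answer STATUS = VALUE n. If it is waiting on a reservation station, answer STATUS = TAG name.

STATUS = VALUE 9

cycle 1: issue SUB r1<-Add1 // r0:3,r1:Add1,r2:3,r3:3,r4:9
cycle 2: issue ADD r1<-Add2 // r0:3,r1:Add2,r2:3,r3:3,r4:9
cycle 3: CDB Add1=2; issue SUB r3<-Add1 // r0:3,r1:Add2,r2:3,r3:Add1,r4:9
cycle 4: CDB Add2=12; issue SUB r4<-Add2 // r0:3,r1:12,r2:3,r3:Add1,r4:Add2
cycle 5: issue ADD r1<-Add3 // r0:3,r1:Add3,r2:3,r3:Add1,r4:Add2
cycle 6: CDB Add1=9; issue MUL r0<-Mul1 // r0:Mul1,r1:Add3,r2:3,r3:9,r4:Add2
cycle 7: issue SUB r4<-Add1 // r0:Mul1,r1:Add3,r2:3,r3:9,r4:Add1
cycle 8: CDB Add2=6 // r0:Mul1,r1:Add3,r2:3,r3:9,r4:Add1
cycle 9: - // r0:Mul1,r1:Add3,r2:3,r3:9,r4:Add1
cycle 10: CDB Add3=9 // r0:Mul1,r1:9,r2:3,r3:9,r4:Add1
cycle 11: CDB Mul1=27 // r0:27,r1:9,r2:3,r3:9,r4:Add1
cycle 12: - // r0:27,r1:9,r2:3,r3:9,r4:Add1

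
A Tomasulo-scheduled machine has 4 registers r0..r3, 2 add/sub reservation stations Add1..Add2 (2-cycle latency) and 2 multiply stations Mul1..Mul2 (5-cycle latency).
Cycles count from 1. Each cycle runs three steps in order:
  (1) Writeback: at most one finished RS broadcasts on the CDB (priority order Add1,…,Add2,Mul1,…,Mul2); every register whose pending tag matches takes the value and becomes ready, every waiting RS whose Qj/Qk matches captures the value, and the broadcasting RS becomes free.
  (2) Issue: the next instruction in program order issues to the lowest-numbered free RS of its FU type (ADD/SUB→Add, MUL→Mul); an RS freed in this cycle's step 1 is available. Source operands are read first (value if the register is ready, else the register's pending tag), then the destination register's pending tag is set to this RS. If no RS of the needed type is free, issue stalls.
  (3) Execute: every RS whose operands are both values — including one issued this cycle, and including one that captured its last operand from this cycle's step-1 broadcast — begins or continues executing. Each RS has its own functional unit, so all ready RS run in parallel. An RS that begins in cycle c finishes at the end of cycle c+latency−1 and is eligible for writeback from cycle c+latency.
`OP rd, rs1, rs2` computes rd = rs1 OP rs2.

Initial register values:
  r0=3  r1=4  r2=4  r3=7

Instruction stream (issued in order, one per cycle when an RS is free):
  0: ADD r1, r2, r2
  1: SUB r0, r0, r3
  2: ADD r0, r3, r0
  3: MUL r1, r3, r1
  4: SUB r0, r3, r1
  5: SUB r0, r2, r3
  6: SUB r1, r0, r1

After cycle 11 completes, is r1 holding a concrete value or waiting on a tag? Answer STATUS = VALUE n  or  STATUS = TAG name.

STATUS = VALUE -59

cycle 1: issue ADD r1<-Add1 // r0:3,r1:Add1,r2:4,r3:7
cycle 2: issue SUB r0<-Add2 // r0:Add2,r1:Add1,r2:4,r3:7
cycle 3: CDB Add1=8; issue ADD r0<-Add1 // r0:Add1,r1:8,r2:4,r3:7
cycle 4: CDB Add2=-4; issue MUL r1<-Mul1 // r0:Add1,r1:Mul1,r2:4,r3:7
cycle 5: issue SUB r0<-Add2 // r0:Add2,r1:Mul1,r2:4,r3:7
cycle 6: CDB Add1=3; issue SUB r0<-Add1 // r0:Add1,r1:Mul1,r2:4,r3:7
cycle 7: stall // r0:Add1,r1:Mul1,r2:4,r3:7
cycle 8: CDB Add1=-3; issue SUB r1<-Add1 // r0:-3,r1:Add1,r2:4,r3:7
cycle 9: CDB Mul1=56 // r0:-3,r1:Add1,r2:4,r3:7
cycle 10: - // r0:-3,r1:Add1,r2:4,r3:7
cycle 11: CDB Add1=-59 // r0:-3,r1:-59,r2:4,r3:7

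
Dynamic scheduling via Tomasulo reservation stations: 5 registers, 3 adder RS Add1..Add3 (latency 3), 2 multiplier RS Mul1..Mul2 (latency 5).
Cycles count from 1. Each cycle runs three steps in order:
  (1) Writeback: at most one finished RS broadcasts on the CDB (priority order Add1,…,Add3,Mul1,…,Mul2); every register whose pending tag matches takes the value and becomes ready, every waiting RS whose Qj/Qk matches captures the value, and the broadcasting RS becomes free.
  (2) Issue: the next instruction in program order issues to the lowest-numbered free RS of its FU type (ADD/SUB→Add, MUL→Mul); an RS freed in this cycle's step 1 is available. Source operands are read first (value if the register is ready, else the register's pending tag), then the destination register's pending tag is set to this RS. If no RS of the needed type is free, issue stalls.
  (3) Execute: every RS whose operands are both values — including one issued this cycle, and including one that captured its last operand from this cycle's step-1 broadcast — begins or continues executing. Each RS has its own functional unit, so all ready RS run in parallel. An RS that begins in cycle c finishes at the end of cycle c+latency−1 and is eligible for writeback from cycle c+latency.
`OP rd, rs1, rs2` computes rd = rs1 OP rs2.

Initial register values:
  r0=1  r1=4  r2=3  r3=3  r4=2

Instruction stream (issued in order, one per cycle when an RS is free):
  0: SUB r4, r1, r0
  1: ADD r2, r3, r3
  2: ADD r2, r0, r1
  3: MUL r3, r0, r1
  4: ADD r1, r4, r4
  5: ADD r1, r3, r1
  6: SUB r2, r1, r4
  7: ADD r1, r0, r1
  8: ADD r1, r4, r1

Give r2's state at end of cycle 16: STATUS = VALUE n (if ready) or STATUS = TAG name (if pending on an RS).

c1: issue SUB r4<-Add1 | r0:1,r1:4,r2:3,r3:3,r4:Add1
c2: issue ADD r2<-Add2 | r0:1,r1:4,r2:Add2,r3:3,r4:Add1
c3: issue ADD r2<-Add3 | r0:1,r1:4,r2:Add3,r3:3,r4:Add1
c4: CDB Add1=3; issue MUL r3<-Mul1 | r0:1,r1:4,r2:Add3,r3:Mul1,r4:3
c5: CDB Add2=6; issue ADD r1<-Add1 | r0:1,r1:Add1,r2:Add3,r3:Mul1,r4:3
c6: CDB Add3=5; issue ADD r1<-Add2 | r0:1,r1:Add2,r2:5,r3:Mul1,r4:3
c7: issue SUB r2<-Add3 | r0:1,r1:Add2,r2:Add3,r3:Mul1,r4:3
c8: CDB Add1=6; issue ADD r1<-Add1 | r0:1,r1:Add1,r2:Add3,r3:Mul1,r4:3
c9: CDB Mul1=4; stall | r0:1,r1:Add1,r2:Add3,r3:4,r4:3
c10: stall | r0:1,r1:Add1,r2:Add3,r3:4,r4:3
c11: stall | r0:1,r1:Add1,r2:Add3,r3:4,r4:3
c12: CDB Add2=10; issue ADD r1<-Add2 | r0:1,r1:Add2,r2:Add3,r3:4,r4:3
c13: - | r0:1,r1:Add2,r2:Add3,r3:4,r4:3
c14: - | r0:1,r1:Add2,r2:Add3,r3:4,r4:3
c15: CDB Add1=11 | r0:1,r1:Add2,r2:Add3,r3:4,r4:3
c16: CDB Add3=7 | r0:1,r1:Add2,r2:7,r3:4,r4:3

STATUS = VALUE 7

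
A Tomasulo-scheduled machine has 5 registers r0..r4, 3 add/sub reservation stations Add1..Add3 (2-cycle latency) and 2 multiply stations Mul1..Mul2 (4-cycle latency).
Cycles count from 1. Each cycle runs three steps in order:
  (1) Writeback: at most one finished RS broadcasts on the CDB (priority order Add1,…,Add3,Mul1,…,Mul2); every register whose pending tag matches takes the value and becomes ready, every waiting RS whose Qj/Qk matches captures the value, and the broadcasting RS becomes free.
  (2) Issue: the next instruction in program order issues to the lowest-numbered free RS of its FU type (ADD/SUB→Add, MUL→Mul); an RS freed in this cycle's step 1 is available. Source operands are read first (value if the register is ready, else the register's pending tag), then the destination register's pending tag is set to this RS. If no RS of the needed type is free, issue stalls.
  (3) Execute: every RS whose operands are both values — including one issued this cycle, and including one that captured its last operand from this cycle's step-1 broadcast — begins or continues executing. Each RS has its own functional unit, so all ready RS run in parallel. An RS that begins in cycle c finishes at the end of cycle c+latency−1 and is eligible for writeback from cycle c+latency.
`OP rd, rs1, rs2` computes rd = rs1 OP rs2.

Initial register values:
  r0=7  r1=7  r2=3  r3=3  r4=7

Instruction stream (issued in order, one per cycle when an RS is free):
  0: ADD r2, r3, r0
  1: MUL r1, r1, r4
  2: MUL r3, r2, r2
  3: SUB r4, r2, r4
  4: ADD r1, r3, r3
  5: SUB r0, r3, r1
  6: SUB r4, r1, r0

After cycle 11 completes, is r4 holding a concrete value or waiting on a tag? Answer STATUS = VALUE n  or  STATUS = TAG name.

c1: issue ADD r2<-Add1 | r0:7,r1:7,r2:Add1,r3:3,r4:7
c2: issue MUL r1<-Mul1 | r0:7,r1:Mul1,r2:Add1,r3:3,r4:7
c3: CDB Add1=10; issue MUL r3<-Mul2 | r0:7,r1:Mul1,r2:10,r3:Mul2,r4:7
c4: issue SUB r4<-Add1 | r0:7,r1:Mul1,r2:10,r3:Mul2,r4:Add1
c5: issue ADD r1<-Add2 | r0:7,r1:Add2,r2:10,r3:Mul2,r4:Add1
c6: CDB Add1=3; issue SUB r0<-Add1 | r0:Add1,r1:Add2,r2:10,r3:Mul2,r4:3
c7: CDB Mul1=49; issue SUB r4<-Add3 | r0:Add1,r1:Add2,r2:10,r3:Mul2,r4:Add3
c8: CDB Mul2=100 | r0:Add1,r1:Add2,r2:10,r3:100,r4:Add3
c9: - | r0:Add1,r1:Add2,r2:10,r3:100,r4:Add3
c10: CDB Add2=200 | r0:Add1,r1:200,r2:10,r3:100,r4:Add3
c11: - | r0:Add1,r1:200,r2:10,r3:100,r4:Add3

STATUS = TAG Add3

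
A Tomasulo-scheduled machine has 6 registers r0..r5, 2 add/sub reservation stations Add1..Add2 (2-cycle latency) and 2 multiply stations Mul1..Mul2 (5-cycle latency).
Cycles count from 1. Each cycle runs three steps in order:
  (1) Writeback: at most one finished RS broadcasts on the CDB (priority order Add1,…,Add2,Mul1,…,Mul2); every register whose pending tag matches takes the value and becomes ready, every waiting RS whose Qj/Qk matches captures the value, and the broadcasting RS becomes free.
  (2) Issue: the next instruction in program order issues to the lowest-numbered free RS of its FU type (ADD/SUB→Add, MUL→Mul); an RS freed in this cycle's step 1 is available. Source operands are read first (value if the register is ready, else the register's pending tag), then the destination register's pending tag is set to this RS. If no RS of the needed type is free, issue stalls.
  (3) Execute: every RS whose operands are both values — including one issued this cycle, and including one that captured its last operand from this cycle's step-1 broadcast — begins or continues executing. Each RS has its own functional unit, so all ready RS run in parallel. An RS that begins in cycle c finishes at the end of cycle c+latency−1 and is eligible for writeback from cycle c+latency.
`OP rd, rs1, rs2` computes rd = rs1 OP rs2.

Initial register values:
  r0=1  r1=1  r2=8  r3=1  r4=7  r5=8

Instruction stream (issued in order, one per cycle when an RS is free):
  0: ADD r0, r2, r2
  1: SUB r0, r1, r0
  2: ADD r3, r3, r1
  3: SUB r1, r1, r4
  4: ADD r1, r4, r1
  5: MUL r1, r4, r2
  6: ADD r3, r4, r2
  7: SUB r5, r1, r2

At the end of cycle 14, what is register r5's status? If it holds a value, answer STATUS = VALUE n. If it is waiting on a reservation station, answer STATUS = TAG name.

c1: issue ADD r0<-Add1 | r0:Add1,r1:1,r2:8,r3:1,r4:7,r5:8
c2: issue SUB r0<-Add2 | r0:Add2,r1:1,r2:8,r3:1,r4:7,r5:8
c3: CDB Add1=16; issue ADD r3<-Add1 | r0:Add2,r1:1,r2:8,r3:Add1,r4:7,r5:8
c4: stall | r0:Add2,r1:1,r2:8,r3:Add1,r4:7,r5:8
c5: CDB Add1=2; issue SUB r1<-Add1 | r0:Add2,r1:Add1,r2:8,r3:2,r4:7,r5:8
c6: CDB Add2=-15; issue ADD r1<-Add2 | r0:-15,r1:Add2,r2:8,r3:2,r4:7,r5:8
c7: CDB Add1=-6; issue MUL r1<-Mul1 | r0:-15,r1:Mul1,r2:8,r3:2,r4:7,r5:8
c8: issue ADD r3<-Add1 | r0:-15,r1:Mul1,r2:8,r3:Add1,r4:7,r5:8
c9: CDB Add2=1; issue SUB r5<-Add2 | r0:-15,r1:Mul1,r2:8,r3:Add1,r4:7,r5:Add2
c10: CDB Add1=15 | r0:-15,r1:Mul1,r2:8,r3:15,r4:7,r5:Add2
c11: - | r0:-15,r1:Mul1,r2:8,r3:15,r4:7,r5:Add2
c12: CDB Mul1=56 | r0:-15,r1:56,r2:8,r3:15,r4:7,r5:Add2
c13: - | r0:-15,r1:56,r2:8,r3:15,r4:7,r5:Add2
c14: CDB Add2=48 | r0:-15,r1:56,r2:8,r3:15,r4:7,r5:48

STATUS = VALUE 48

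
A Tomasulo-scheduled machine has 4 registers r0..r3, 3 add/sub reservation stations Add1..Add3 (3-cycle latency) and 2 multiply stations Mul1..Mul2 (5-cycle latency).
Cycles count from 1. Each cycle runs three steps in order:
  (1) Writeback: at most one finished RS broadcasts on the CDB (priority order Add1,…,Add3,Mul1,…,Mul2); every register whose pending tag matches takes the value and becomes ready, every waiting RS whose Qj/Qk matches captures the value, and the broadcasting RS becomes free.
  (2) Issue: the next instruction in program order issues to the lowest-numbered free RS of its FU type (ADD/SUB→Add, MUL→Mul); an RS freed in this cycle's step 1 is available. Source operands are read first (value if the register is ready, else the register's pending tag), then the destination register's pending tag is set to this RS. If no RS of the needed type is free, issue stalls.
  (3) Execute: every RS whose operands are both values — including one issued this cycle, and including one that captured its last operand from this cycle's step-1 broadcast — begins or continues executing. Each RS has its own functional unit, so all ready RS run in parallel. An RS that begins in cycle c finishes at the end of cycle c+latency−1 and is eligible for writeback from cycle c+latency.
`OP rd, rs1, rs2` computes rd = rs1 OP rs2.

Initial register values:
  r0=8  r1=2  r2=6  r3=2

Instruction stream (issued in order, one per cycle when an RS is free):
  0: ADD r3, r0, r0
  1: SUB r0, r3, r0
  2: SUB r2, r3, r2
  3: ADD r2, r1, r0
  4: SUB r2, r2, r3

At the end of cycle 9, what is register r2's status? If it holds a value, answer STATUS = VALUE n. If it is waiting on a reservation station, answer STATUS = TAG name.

c1: issue ADD r3<-Add1 | r0:8,r1:2,r2:6,r3:Add1
c2: issue SUB r0<-Add2 | r0:Add2,r1:2,r2:6,r3:Add1
c3: issue SUB r2<-Add3 | r0:Add2,r1:2,r2:Add3,r3:Add1
c4: CDB Add1=16; issue ADD r2<-Add1 | r0:Add2,r1:2,r2:Add1,r3:16
c5: stall | r0:Add2,r1:2,r2:Add1,r3:16
c6: stall | r0:Add2,r1:2,r2:Add1,r3:16
c7: CDB Add2=8; issue SUB r2<-Add2 | r0:8,r1:2,r2:Add2,r3:16
c8: CDB Add3=10 | r0:8,r1:2,r2:Add2,r3:16
c9: - | r0:8,r1:2,r2:Add2,r3:16

STATUS = TAG Add2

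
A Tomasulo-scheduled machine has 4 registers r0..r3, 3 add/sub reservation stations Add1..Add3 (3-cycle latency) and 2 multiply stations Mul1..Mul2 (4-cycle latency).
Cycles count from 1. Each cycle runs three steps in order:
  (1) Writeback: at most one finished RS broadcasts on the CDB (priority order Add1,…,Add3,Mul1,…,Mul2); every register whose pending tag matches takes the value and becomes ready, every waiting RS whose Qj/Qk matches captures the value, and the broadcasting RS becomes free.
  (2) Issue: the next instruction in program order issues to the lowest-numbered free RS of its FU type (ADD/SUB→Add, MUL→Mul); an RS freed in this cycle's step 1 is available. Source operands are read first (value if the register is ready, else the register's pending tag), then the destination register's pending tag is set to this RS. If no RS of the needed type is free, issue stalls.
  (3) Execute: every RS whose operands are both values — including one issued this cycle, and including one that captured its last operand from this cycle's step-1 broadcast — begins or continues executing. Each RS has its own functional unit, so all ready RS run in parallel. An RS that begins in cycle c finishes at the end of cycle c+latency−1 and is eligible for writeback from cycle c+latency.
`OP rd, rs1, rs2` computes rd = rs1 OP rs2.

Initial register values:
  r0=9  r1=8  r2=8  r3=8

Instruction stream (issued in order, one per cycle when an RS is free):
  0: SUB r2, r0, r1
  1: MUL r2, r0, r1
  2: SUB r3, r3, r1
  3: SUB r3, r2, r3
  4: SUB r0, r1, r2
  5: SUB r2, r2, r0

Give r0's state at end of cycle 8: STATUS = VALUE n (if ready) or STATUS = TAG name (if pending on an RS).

STATUS = TAG Add3

  c1: issue SUB r2<-Add1  regs: r0:9,r1:8,r2:Add1,r3:8
  c2: issue MUL r2<-Mul1  regs: r0:9,r1:8,r2:Mul1,r3:8
  c3: issue SUB r3<-Add2  regs: r0:9,r1:8,r2:Mul1,r3:Add2
  c4: CDB Add1=1; issue SUB r3<-Add1  regs: r0:9,r1:8,r2:Mul1,r3:Add1
  c5: issue SUB r0<-Add3  regs: r0:Add3,r1:8,r2:Mul1,r3:Add1
  c6: CDB Add2=0; issue SUB r2<-Add2  regs: r0:Add3,r1:8,r2:Add2,r3:Add1
  c7: CDB Mul1=72  regs: r0:Add3,r1:8,r2:Add2,r3:Add1
  c8: -  regs: r0:Add3,r1:8,r2:Add2,r3:Add1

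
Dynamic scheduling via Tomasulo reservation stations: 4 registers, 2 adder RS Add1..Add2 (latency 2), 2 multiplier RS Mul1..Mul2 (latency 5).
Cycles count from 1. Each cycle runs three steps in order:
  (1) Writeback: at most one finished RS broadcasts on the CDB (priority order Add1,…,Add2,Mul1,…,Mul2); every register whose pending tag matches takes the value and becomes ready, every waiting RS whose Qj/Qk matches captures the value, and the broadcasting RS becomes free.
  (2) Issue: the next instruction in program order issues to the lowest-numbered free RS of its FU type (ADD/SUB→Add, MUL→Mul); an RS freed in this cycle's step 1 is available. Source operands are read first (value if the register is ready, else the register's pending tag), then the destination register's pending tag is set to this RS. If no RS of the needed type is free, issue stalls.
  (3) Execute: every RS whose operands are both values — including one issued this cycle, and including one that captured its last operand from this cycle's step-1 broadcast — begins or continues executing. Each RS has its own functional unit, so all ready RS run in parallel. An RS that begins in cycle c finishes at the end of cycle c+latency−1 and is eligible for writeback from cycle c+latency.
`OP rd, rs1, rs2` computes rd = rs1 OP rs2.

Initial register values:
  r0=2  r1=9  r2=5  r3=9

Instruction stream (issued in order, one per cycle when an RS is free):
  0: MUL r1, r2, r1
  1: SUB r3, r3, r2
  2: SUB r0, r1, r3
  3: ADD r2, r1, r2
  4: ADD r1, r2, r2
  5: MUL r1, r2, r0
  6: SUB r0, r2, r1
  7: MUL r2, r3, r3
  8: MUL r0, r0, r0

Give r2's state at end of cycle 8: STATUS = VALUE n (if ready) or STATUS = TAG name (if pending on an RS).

STATUS = VALUE 50

c1: issue MUL r1<-Mul1 | r0:2,r1:Mul1,r2:5,r3:9
c2: issue SUB r3<-Add1 | r0:2,r1:Mul1,r2:5,r3:Add1
c3: issue SUB r0<-Add2 | r0:Add2,r1:Mul1,r2:5,r3:Add1
c4: CDB Add1=4; issue ADD r2<-Add1 | r0:Add2,r1:Mul1,r2:Add1,r3:4
c5: stall | r0:Add2,r1:Mul1,r2:Add1,r3:4
c6: CDB Mul1=45; stall | r0:Add2,r1:45,r2:Add1,r3:4
c7: stall | r0:Add2,r1:45,r2:Add1,r3:4
c8: CDB Add1=50; issue ADD r1<-Add1 | r0:Add2,r1:Add1,r2:50,r3:4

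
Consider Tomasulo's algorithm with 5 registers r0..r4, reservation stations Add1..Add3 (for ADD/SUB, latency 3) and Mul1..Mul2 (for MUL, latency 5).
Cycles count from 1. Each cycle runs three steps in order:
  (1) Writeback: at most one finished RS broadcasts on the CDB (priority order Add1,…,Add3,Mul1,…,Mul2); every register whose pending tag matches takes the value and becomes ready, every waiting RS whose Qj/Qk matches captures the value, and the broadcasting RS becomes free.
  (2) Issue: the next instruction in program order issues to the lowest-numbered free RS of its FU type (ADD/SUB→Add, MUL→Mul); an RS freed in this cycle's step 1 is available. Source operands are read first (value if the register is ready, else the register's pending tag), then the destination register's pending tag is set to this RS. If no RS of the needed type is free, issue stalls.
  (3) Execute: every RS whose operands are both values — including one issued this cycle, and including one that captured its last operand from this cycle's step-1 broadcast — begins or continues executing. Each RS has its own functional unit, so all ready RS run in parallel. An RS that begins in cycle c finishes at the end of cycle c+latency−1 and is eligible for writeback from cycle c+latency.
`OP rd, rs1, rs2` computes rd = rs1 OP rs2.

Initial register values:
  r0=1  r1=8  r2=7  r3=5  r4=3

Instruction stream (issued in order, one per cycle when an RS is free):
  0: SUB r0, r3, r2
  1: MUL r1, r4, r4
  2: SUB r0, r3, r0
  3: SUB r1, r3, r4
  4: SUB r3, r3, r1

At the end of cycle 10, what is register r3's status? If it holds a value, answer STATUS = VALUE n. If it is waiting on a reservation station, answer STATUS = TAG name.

STATUS = VALUE 3

  c1: issue SUB r0<-Add1  regs: r0:Add1,r1:8,r2:7,r3:5,r4:3
  c2: issue MUL r1<-Mul1  regs: r0:Add1,r1:Mul1,r2:7,r3:5,r4:3
  c3: issue SUB r0<-Add2  regs: r0:Add2,r1:Mul1,r2:7,r3:5,r4:3
  c4: CDB Add1=-2; issue SUB r1<-Add1  regs: r0:Add2,r1:Add1,r2:7,r3:5,r4:3
  c5: issue SUB r3<-Add3  regs: r0:Add2,r1:Add1,r2:7,r3:Add3,r4:3
  c6: -  regs: r0:Add2,r1:Add1,r2:7,r3:Add3,r4:3
  c7: CDB Add1=2  regs: r0:Add2,r1:2,r2:7,r3:Add3,r4:3
  c8: CDB Add2=7  regs: r0:7,r1:2,r2:7,r3:Add3,r4:3
  c9: CDB Mul1=9  regs: r0:7,r1:2,r2:7,r3:Add3,r4:3
  c10: CDB Add3=3  regs: r0:7,r1:2,r2:7,r3:3,r4:3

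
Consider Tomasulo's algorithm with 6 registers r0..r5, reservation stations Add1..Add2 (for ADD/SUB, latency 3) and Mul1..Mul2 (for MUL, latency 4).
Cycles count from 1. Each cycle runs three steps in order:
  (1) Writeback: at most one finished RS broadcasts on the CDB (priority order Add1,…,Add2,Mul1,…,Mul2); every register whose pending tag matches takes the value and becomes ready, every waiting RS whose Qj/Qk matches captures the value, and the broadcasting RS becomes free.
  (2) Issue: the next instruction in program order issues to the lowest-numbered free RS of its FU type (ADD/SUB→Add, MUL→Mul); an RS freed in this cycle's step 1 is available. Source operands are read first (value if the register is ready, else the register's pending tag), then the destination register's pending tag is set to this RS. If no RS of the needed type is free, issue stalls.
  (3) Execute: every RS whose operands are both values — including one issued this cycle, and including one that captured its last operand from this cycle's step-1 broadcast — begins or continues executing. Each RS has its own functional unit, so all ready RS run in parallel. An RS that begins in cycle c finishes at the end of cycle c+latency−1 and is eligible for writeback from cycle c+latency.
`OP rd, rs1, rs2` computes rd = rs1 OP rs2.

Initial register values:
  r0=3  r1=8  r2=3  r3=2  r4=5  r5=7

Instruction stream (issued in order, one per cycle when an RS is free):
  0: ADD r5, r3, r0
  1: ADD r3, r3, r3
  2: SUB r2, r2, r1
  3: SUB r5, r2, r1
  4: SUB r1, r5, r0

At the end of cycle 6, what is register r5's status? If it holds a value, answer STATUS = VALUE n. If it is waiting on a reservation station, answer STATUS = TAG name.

c1: issue ADD r5<-Add1 | r0:3,r1:8,r2:3,r3:2,r4:5,r5:Add1
c2: issue ADD r3<-Add2 | r0:3,r1:8,r2:3,r3:Add2,r4:5,r5:Add1
c3: stall | r0:3,r1:8,r2:3,r3:Add2,r4:5,r5:Add1
c4: CDB Add1=5; issue SUB r2<-Add1 | r0:3,r1:8,r2:Add1,r3:Add2,r4:5,r5:5
c5: CDB Add2=4; issue SUB r5<-Add2 | r0:3,r1:8,r2:Add1,r3:4,r4:5,r5:Add2
c6: stall | r0:3,r1:8,r2:Add1,r3:4,r4:5,r5:Add2

STATUS = TAG Add2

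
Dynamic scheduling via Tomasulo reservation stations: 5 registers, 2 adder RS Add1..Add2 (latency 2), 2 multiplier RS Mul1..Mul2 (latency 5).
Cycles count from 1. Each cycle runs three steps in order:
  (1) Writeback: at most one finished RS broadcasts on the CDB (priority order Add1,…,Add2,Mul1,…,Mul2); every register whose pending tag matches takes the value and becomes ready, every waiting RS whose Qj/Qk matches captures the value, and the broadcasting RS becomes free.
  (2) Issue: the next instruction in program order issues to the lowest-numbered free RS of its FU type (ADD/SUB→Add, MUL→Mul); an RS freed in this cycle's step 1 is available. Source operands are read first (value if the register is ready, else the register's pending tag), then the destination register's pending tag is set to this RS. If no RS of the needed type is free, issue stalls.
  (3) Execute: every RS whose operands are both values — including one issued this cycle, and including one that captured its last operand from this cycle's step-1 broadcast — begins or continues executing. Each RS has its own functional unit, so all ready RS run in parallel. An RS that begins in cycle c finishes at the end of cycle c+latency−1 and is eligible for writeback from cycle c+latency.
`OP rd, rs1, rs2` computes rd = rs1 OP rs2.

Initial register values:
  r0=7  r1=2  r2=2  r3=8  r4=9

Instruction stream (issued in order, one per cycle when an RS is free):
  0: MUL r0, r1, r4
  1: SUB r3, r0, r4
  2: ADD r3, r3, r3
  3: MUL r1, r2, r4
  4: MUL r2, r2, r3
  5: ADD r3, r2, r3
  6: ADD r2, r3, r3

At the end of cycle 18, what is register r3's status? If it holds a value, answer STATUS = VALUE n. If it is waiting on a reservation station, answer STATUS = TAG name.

cycle 1: issue MUL r0<-Mul1 // r0:Mul1,r1:2,r2:2,r3:8,r4:9
cycle 2: issue SUB r3<-Add1 // r0:Mul1,r1:2,r2:2,r3:Add1,r4:9
cycle 3: issue ADD r3<-Add2 // r0:Mul1,r1:2,r2:2,r3:Add2,r4:9
cycle 4: issue MUL r1<-Mul2 // r0:Mul1,r1:Mul2,r2:2,r3:Add2,r4:9
cycle 5: stall // r0:Mul1,r1:Mul2,r2:2,r3:Add2,r4:9
cycle 6: CDB Mul1=18; issue MUL r2<-Mul1 // r0:18,r1:Mul2,r2:Mul1,r3:Add2,r4:9
cycle 7: stall // r0:18,r1:Mul2,r2:Mul1,r3:Add2,r4:9
cycle 8: CDB Add1=9; issue ADD r3<-Add1 // r0:18,r1:Mul2,r2:Mul1,r3:Add1,r4:9
cycle 9: CDB Mul2=18; stall // r0:18,r1:18,r2:Mul1,r3:Add1,r4:9
cycle 10: CDB Add2=18; issue ADD r2<-Add2 // r0:18,r1:18,r2:Add2,r3:Add1,r4:9
cycle 11: - // r0:18,r1:18,r2:Add2,r3:Add1,r4:9
cycle 12: - // r0:18,r1:18,r2:Add2,r3:Add1,r4:9
cycle 13: - // r0:18,r1:18,r2:Add2,r3:Add1,r4:9
cycle 14: - // r0:18,r1:18,r2:Add2,r3:Add1,r4:9
cycle 15: CDB Mul1=36 // r0:18,r1:18,r2:Add2,r3:Add1,r4:9
cycle 16: - // r0:18,r1:18,r2:Add2,r3:Add1,r4:9
cycle 17: CDB Add1=54 // r0:18,r1:18,r2:Add2,r3:54,r4:9
cycle 18: - // r0:18,r1:18,r2:Add2,r3:54,r4:9

STATUS = VALUE 54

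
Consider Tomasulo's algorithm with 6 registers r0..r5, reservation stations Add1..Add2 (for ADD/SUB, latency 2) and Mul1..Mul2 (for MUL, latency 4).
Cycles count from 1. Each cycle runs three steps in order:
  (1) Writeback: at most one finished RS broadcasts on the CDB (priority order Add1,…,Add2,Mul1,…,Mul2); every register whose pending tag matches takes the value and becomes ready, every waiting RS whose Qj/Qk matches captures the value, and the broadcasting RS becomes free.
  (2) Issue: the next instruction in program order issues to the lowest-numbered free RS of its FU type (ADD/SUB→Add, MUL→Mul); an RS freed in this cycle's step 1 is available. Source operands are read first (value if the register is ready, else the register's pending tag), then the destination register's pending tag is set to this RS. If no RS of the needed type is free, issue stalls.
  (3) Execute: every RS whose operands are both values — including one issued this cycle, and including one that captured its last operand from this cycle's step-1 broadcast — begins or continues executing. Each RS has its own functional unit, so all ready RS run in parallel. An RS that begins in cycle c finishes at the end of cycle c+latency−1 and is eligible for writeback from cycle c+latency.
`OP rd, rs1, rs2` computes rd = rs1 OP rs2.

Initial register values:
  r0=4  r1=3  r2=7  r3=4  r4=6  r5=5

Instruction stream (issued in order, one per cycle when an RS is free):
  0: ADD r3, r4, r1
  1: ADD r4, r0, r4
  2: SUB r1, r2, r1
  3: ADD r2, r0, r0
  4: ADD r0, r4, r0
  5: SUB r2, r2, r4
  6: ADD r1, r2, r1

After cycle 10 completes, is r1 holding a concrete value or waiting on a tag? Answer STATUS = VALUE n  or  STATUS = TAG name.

STATUS = VALUE 2

cycle 1: issue ADD r3<-Add1 // r0:4,r1:3,r2:7,r3:Add1,r4:6,r5:5
cycle 2: issue ADD r4<-Add2 // r0:4,r1:3,r2:7,r3:Add1,r4:Add2,r5:5
cycle 3: CDB Add1=9; issue SUB r1<-Add1 // r0:4,r1:Add1,r2:7,r3:9,r4:Add2,r5:5
cycle 4: CDB Add2=10; issue ADD r2<-Add2 // r0:4,r1:Add1,r2:Add2,r3:9,r4:10,r5:5
cycle 5: CDB Add1=4; issue ADD r0<-Add1 // r0:Add1,r1:4,r2:Add2,r3:9,r4:10,r5:5
cycle 6: CDB Add2=8; issue SUB r2<-Add2 // r0:Add1,r1:4,r2:Add2,r3:9,r4:10,r5:5
cycle 7: CDB Add1=14; issue ADD r1<-Add1 // r0:14,r1:Add1,r2:Add2,r3:9,r4:10,r5:5
cycle 8: CDB Add2=-2 // r0:14,r1:Add1,r2:-2,r3:9,r4:10,r5:5
cycle 9: - // r0:14,r1:Add1,r2:-2,r3:9,r4:10,r5:5
cycle 10: CDB Add1=2 // r0:14,r1:2,r2:-2,r3:9,r4:10,r5:5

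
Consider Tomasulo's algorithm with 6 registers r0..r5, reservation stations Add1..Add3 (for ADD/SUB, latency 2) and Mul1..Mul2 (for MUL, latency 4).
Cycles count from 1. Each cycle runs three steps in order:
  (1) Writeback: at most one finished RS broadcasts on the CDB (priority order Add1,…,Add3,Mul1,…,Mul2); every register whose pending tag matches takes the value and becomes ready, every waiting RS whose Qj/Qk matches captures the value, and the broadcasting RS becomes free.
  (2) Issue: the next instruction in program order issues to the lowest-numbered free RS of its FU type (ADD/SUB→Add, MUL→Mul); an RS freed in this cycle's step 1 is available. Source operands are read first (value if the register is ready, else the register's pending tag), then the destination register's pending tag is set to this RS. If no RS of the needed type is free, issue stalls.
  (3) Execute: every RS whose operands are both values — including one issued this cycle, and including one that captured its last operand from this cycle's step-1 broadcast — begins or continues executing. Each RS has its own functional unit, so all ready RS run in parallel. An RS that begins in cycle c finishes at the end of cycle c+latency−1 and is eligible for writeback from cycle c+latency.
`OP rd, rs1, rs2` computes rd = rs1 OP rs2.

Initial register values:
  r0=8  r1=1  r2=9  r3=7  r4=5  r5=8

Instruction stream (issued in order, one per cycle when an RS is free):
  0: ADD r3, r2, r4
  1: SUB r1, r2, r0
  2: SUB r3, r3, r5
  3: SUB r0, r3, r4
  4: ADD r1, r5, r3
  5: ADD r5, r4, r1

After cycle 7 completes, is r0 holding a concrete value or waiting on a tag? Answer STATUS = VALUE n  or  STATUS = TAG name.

c1: issue ADD r3<-Add1 | r0:8,r1:1,r2:9,r3:Add1,r4:5,r5:8
c2: issue SUB r1<-Add2 | r0:8,r1:Add2,r2:9,r3:Add1,r4:5,r5:8
c3: CDB Add1=14; issue SUB r3<-Add1 | r0:8,r1:Add2,r2:9,r3:Add1,r4:5,r5:8
c4: CDB Add2=1; issue SUB r0<-Add2 | r0:Add2,r1:1,r2:9,r3:Add1,r4:5,r5:8
c5: CDB Add1=6; issue ADD r1<-Add1 | r0:Add2,r1:Add1,r2:9,r3:6,r4:5,r5:8
c6: issue ADD r5<-Add3 | r0:Add2,r1:Add1,r2:9,r3:6,r4:5,r5:Add3
c7: CDB Add1=14 | r0:Add2,r1:14,r2:9,r3:6,r4:5,r5:Add3

STATUS = TAG Add2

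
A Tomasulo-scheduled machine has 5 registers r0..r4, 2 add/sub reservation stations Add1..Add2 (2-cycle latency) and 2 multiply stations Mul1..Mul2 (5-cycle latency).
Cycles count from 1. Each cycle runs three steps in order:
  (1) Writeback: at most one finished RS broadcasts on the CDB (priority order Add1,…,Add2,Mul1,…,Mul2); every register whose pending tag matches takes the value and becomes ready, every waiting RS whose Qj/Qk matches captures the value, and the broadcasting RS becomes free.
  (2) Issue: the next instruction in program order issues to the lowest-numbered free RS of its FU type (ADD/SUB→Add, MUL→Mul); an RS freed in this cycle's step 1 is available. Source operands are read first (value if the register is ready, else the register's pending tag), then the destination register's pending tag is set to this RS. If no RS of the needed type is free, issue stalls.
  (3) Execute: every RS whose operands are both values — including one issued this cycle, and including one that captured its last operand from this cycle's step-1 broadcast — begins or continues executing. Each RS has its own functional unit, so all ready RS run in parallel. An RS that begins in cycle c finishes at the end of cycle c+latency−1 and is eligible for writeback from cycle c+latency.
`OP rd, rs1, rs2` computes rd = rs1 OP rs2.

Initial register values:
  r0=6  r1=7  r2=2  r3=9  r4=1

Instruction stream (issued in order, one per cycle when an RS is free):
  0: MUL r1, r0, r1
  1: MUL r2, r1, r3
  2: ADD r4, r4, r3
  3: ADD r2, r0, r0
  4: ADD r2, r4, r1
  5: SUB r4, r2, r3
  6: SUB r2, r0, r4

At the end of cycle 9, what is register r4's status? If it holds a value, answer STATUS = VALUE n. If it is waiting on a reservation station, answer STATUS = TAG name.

STATUS = TAG Add2

cycle 1: issue MUL r1<-Mul1 // r0:6,r1:Mul1,r2:2,r3:9,r4:1
cycle 2: issue MUL r2<-Mul2 // r0:6,r1:Mul1,r2:Mul2,r3:9,r4:1
cycle 3: issue ADD r4<-Add1 // r0:6,r1:Mul1,r2:Mul2,r3:9,r4:Add1
cycle 4: issue ADD r2<-Add2 // r0:6,r1:Mul1,r2:Add2,r3:9,r4:Add1
cycle 5: CDB Add1=10; issue ADD r2<-Add1 // r0:6,r1:Mul1,r2:Add1,r3:9,r4:10
cycle 6: CDB Add2=12; issue SUB r4<-Add2 // r0:6,r1:Mul1,r2:Add1,r3:9,r4:Add2
cycle 7: CDB Mul1=42; stall // r0:6,r1:42,r2:Add1,r3:9,r4:Add2
cycle 8: stall // r0:6,r1:42,r2:Add1,r3:9,r4:Add2
cycle 9: CDB Add1=52; issue SUB r2<-Add1 // r0:6,r1:42,r2:Add1,r3:9,r4:Add2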